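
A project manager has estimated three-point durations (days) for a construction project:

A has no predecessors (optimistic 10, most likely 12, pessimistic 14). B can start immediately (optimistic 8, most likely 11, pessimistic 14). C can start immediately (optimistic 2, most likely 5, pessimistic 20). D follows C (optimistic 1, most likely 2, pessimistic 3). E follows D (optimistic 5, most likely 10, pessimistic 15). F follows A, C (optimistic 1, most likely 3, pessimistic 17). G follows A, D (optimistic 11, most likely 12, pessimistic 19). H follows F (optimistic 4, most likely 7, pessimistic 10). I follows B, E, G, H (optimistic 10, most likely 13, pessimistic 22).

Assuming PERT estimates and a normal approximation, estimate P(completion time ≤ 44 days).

te_A = (10 + 4·12 + 14)/6 = 72/6 = 12; σ²_A = ((14−10)/6)² = 0.444
te_B = (8 + 4·11 + 14)/6 = 66/6 = 11; σ²_B = ((14−8)/6)² = 1.000
te_C = (2 + 4·5 + 20)/6 = 42/6 = 7; σ²_C = ((20−2)/6)² = 9.000
te_D = (1 + 4·2 + 3)/6 = 12/6 = 2; σ²_D = ((3−1)/6)² = 0.111
te_E = (5 + 4·10 + 15)/6 = 60/6 = 10; σ²_E = ((15−5)/6)² = 2.778
te_F = (1 + 4·3 + 17)/6 = 30/6 = 5; σ²_F = ((17−1)/6)² = 7.111
te_G = (11 + 4·12 + 19)/6 = 78/6 = 13; σ²_G = ((19−11)/6)² = 1.778
te_H = (4 + 4·7 + 10)/6 = 42/6 = 7; σ²_H = ((10−4)/6)² = 1.000
te_I = (10 + 4·13 + 22)/6 = 84/6 = 14; σ²_I = ((22−10)/6)² = 4.000

Forward pass:
ES_A = 0; EF_A = 12
ES_B = 0; EF_B = 11
ES_C = 0; EF_C = 7
ES_D = 7; EF_D = 7+2 = 9
ES_E = 9; EF_E = 9+10 = 19
ES_F = max(EF_A=12, EF_C=7) = 12; EF_F = 12+5 = 17
ES_G = max(EF_A=12, EF_D=9) = 12; EF_G = 12+13 = 25
ES_H = 17; EF_H = 17+7 = 24
ES_I = max(EF_B=11, EF_E=19, EF_G=25, EF_H=24) = 25; EF_I = 25+14 = 39
Expected project duration μ = 39 days. Critical path: A → G → I.

Variance along critical path = 0.444 + 1.778 + 4.000 = 6.222; σ = √6.222 = 2.494 days.
Z = (44 − 39) / 2.494 = 2.004
P(T ≤ 44) = Φ(2.004) ≈ 0.977

0.977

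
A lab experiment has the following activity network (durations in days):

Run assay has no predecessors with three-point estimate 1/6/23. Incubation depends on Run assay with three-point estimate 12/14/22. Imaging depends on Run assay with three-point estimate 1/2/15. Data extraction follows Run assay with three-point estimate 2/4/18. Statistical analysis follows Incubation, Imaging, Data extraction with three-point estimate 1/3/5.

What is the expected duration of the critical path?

26 days

te_Run assay = (1 + 4·6 + 23)/6 = 48/6 = 8
te_Incubation = (12 + 4·14 + 22)/6 = 90/6 = 15
te_Imaging = (1 + 4·2 + 15)/6 = 24/6 = 4
te_Data extraction = (2 + 4·4 + 18)/6 = 36/6 = 6
te_Statistical analysis = (1 + 4·3 + 5)/6 = 18/6 = 3

Forward pass:
ES_Run assay = 0; EF_Run assay = 8
ES_Incubation = 8; EF_Incubation = 8+15 = 23
ES_Imaging = 8; EF_Imaging = 8+4 = 12
ES_Data extraction = 8; EF_Data extraction = 8+6 = 14
ES_Statistical analysis = max(EF_Incubation=23, EF_Imaging=12, EF_Data extraction=14) = 23; EF_Statistical analysis = 23+3 = 26
Expected project duration μ = 26 days. Critical path: Run assay → Incubation → Statistical analysis.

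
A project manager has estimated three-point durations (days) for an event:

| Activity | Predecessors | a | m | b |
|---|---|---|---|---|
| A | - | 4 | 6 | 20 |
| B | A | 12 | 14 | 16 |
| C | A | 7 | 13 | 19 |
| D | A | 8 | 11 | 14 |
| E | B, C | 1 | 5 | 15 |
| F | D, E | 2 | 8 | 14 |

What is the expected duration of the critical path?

te_A = (4 + 4·6 + 20)/6 = 48/6 = 8
te_B = (12 + 4·14 + 16)/6 = 84/6 = 14
te_C = (7 + 4·13 + 19)/6 = 78/6 = 13
te_D = (8 + 4·11 + 14)/6 = 66/6 = 11
te_E = (1 + 4·5 + 15)/6 = 36/6 = 6
te_F = (2 + 4·8 + 14)/6 = 48/6 = 8

Forward pass:
ES_A = 0; EF_A = 8
ES_B = 8; EF_B = 8+14 = 22
ES_C = 8; EF_C = 8+13 = 21
ES_D = 8; EF_D = 8+11 = 19
ES_E = max(EF_B=22, EF_C=21) = 22; EF_E = 22+6 = 28
ES_F = max(EF_D=19, EF_E=28) = 28; EF_F = 28+8 = 36
Expected project duration μ = 36 days. Critical path: A → B → E → F.

36 days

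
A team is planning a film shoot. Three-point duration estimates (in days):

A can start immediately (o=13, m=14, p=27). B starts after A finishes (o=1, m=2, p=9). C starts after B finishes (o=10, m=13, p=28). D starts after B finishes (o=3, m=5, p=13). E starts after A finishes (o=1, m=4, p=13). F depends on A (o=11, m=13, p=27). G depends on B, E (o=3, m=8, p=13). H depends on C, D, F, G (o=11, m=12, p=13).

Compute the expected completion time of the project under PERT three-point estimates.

te_A = (13 + 4·14 + 27)/6 = 96/6 = 16
te_B = (1 + 4·2 + 9)/6 = 18/6 = 3
te_C = (10 + 4·13 + 28)/6 = 90/6 = 15
te_D = (3 + 4·5 + 13)/6 = 36/6 = 6
te_E = (1 + 4·4 + 13)/6 = 30/6 = 5
te_F = (11 + 4·13 + 27)/6 = 90/6 = 15
te_G = (3 + 4·8 + 13)/6 = 48/6 = 8
te_H = (11 + 4·12 + 13)/6 = 72/6 = 12

Forward pass:
ES_A = 0; EF_A = 16
ES_B = 16; EF_B = 16+3 = 19
ES_C = 19; EF_C = 19+15 = 34
ES_D = 19; EF_D = 19+6 = 25
ES_E = 16; EF_E = 16+5 = 21
ES_F = 16; EF_F = 16+15 = 31
ES_G = max(EF_B=19, EF_E=21) = 21; EF_G = 21+8 = 29
ES_H = max(EF_C=34, EF_D=25, EF_F=31, EF_G=29) = 34; EF_H = 34+12 = 46
Expected project duration μ = 46 days. Critical path: A → B → C → H.

46 days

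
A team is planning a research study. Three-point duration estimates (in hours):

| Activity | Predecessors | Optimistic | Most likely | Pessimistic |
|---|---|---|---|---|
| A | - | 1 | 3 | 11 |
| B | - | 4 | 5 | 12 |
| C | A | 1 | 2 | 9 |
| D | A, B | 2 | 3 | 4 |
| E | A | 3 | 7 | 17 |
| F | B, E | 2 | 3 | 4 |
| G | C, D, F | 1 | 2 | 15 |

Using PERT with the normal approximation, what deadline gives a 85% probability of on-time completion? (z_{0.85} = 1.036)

te_A = (1 + 4·3 + 11)/6 = 24/6 = 4; σ²_A = ((11−1)/6)² = 2.778
te_B = (4 + 4·5 + 12)/6 = 36/6 = 6; σ²_B = ((12−4)/6)² = 1.778
te_C = (1 + 4·2 + 9)/6 = 18/6 = 3; σ²_C = ((9−1)/6)² = 1.778
te_D = (2 + 4·3 + 4)/6 = 18/6 = 3; σ²_D = ((4−2)/6)² = 0.111
te_E = (3 + 4·7 + 17)/6 = 48/6 = 8; σ²_E = ((17−3)/6)² = 5.444
te_F = (2 + 4·3 + 4)/6 = 18/6 = 3; σ²_F = ((4−2)/6)² = 0.111
te_G = (1 + 4·2 + 15)/6 = 24/6 = 4; σ²_G = ((15−1)/6)² = 5.444

Forward pass:
ES_A = 0; EF_A = 4
ES_B = 0; EF_B = 6
ES_C = 4; EF_C = 4+3 = 7
ES_D = max(EF_A=4, EF_B=6) = 6; EF_D = 6+3 = 9
ES_E = 4; EF_E = 4+8 = 12
ES_F = max(EF_B=6, EF_E=12) = 12; EF_F = 12+3 = 15
ES_G = max(EF_C=7, EF_D=9, EF_F=15) = 15; EF_G = 15+4 = 19
Expected project duration μ = 19 hours. Critical path: A → E → F → G.

Variance along critical path = 2.778 + 5.444 + 0.111 + 5.444 = 13.778; σ = 3.712 hours.
D = μ + z·σ = 19 + 1.036·3.712 = 22.8 hours

22.8 hours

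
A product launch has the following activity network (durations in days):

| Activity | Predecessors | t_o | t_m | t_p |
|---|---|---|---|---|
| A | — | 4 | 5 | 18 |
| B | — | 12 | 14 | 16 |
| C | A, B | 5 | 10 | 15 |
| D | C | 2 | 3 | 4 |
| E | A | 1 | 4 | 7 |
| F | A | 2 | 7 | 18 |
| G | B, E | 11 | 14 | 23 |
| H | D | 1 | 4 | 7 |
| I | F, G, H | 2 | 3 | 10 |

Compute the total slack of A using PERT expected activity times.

5 days

te_A = (4 + 4·5 + 18)/6 = 42/6 = 7
te_B = (12 + 4·14 + 16)/6 = 84/6 = 14
te_C = (5 + 4·10 + 15)/6 = 60/6 = 10
te_D = (2 + 4·3 + 4)/6 = 18/6 = 3
te_E = (1 + 4·4 + 7)/6 = 24/6 = 4
te_F = (2 + 4·7 + 18)/6 = 48/6 = 8
te_G = (11 + 4·14 + 23)/6 = 90/6 = 15
te_H = (1 + 4·4 + 7)/6 = 24/6 = 4
te_I = (2 + 4·3 + 10)/6 = 24/6 = 4

Forward pass:
ES_A = 0; EF_A = 7
ES_B = 0; EF_B = 14
ES_C = max(EF_A=7, EF_B=14) = 14; EF_C = 14+10 = 24
ES_D = 24; EF_D = 24+3 = 27
ES_E = 7; EF_E = 7+4 = 11
ES_F = 7; EF_F = 7+8 = 15
ES_G = max(EF_B=14, EF_E=11) = 14; EF_G = 14+15 = 29
ES_H = 27; EF_H = 27+4 = 31
ES_I = max(EF_F=15, EF_G=29, EF_H=31) = 31; EF_I = 31+4 = 35
Expected project duration μ = 35 days. Critical path: B → C → D → H → I.

Backward pass:
LF_I = 35; LS_I = 35−4 = 31
LF_H = LS_I = 31; LS_H = 31−4 = 27
LF_G = LS_I = 31; LS_G = 31−15 = 16
LF_F = LS_I = 31; LS_F = 31−8 = 23
LF_E = LS_G = 16; LS_E = 16−4 = 12
LF_D = LS_H = 27; LS_D = 27−3 = 24
LF_C = LS_D = 24; LS_C = 24−10 = 14
LF_B = min(LS_C=14, LS_G=16) = 14; LS_B = 14−14 = 0
LF_A = min(LS_C=14, LS_E=12, LS_F=23) = 12; LS_A = 12−7 = 5
Slack_A = LS_A − ES_A = 5 − 0 = 5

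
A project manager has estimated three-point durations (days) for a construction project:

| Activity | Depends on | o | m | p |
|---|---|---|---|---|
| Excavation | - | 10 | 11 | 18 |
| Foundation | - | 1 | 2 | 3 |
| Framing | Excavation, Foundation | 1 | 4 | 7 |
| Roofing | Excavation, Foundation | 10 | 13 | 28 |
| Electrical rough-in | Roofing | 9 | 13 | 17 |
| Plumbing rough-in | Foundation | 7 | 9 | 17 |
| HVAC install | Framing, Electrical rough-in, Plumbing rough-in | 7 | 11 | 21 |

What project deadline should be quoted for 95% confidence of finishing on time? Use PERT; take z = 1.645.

te_Excavation = (10 + 4·11 + 18)/6 = 72/6 = 12; σ²_Excavation = ((18−10)/6)² = 1.778
te_Foundation = (1 + 4·2 + 3)/6 = 12/6 = 2; σ²_Foundation = ((3−1)/6)² = 0.111
te_Framing = (1 + 4·4 + 7)/6 = 24/6 = 4; σ²_Framing = ((7−1)/6)² = 1.000
te_Roofing = (10 + 4·13 + 28)/6 = 90/6 = 15; σ²_Roofing = ((28−10)/6)² = 9.000
te_Electrical rough-in = (9 + 4·13 + 17)/6 = 78/6 = 13; σ²_Electrical rough-in = ((17−9)/6)² = 1.778
te_Plumbing rough-in = (7 + 4·9 + 17)/6 = 60/6 = 10; σ²_Plumbing rough-in = ((17−7)/6)² = 2.778
te_HVAC install = (7 + 4·11 + 21)/6 = 72/6 = 12; σ²_HVAC install = ((21−7)/6)² = 5.444

Forward pass:
ES_Excavation = 0; EF_Excavation = 12
ES_Foundation = 0; EF_Foundation = 2
ES_Framing = max(EF_Excavation=12, EF_Foundation=2) = 12; EF_Framing = 12+4 = 16
ES_Roofing = max(EF_Excavation=12, EF_Foundation=2) = 12; EF_Roofing = 12+15 = 27
ES_Electrical rough-in = 27; EF_Electrical rough-in = 27+13 = 40
ES_Plumbing rough-in = 2; EF_Plumbing rough-in = 2+10 = 12
ES_HVAC install = max(EF_Framing=16, EF_Electrical rough-in=40, EF_Plumbing rough-in=12) = 40; EF_HVAC install = 40+12 = 52
Expected project duration μ = 52 days. Critical path: Excavation → Roofing → Electrical rough-in → HVAC install.

Variance along critical path = 1.778 + 9.000 + 1.778 + 5.444 = 18.000; σ = 4.243 days.
D = μ + z·σ = 52 + 1.645·4.243 = 59.0 days

59.0 days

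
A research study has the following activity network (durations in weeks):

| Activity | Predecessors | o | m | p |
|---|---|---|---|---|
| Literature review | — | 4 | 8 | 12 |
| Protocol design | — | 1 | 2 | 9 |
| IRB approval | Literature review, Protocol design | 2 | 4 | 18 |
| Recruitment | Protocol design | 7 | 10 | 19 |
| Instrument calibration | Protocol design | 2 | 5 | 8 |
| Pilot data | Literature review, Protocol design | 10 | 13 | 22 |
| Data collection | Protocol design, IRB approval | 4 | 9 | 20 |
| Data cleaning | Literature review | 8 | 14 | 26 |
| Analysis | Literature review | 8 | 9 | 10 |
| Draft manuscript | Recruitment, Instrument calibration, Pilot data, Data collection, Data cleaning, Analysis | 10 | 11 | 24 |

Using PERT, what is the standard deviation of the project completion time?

te_Literature review = (4 + 4·8 + 12)/6 = 48/6 = 8; σ²_Literature review = ((12−4)/6)² = 1.778
te_Protocol design = (1 + 4·2 + 9)/6 = 18/6 = 3; σ²_Protocol design = ((9−1)/6)² = 1.778
te_IRB approval = (2 + 4·4 + 18)/6 = 36/6 = 6; σ²_IRB approval = ((18−2)/6)² = 7.111
te_Recruitment = (7 + 4·10 + 19)/6 = 66/6 = 11; σ²_Recruitment = ((19−7)/6)² = 4.000
te_Instrument calibration = (2 + 4·5 + 8)/6 = 30/6 = 5; σ²_Instrument calibration = ((8−2)/6)² = 1.000
te_Pilot data = (10 + 4·13 + 22)/6 = 84/6 = 14; σ²_Pilot data = ((22−10)/6)² = 4.000
te_Data collection = (4 + 4·9 + 20)/6 = 60/6 = 10; σ²_Data collection = ((20−4)/6)² = 7.111
te_Data cleaning = (8 + 4·14 + 26)/6 = 90/6 = 15; σ²_Data cleaning = ((26−8)/6)² = 9.000
te_Analysis = (8 + 4·9 + 10)/6 = 54/6 = 9; σ²_Analysis = ((10−8)/6)² = 0.111
te_Draft manuscript = (10 + 4·11 + 24)/6 = 78/6 = 13; σ²_Draft manuscript = ((24−10)/6)² = 5.444

Forward pass:
ES_Literature review = 0; EF_Literature review = 8
ES_Protocol design = 0; EF_Protocol design = 3
ES_IRB approval = max(EF_Literature review=8, EF_Protocol design=3) = 8; EF_IRB approval = 8+6 = 14
ES_Recruitment = 3; EF_Recruitment = 3+11 = 14
ES_Instrument calibration = 3; EF_Instrument calibration = 3+5 = 8
ES_Pilot data = max(EF_Literature review=8, EF_Protocol design=3) = 8; EF_Pilot data = 8+14 = 22
ES_Data collection = max(EF_Protocol design=3, EF_IRB approval=14) = 14; EF_Data collection = 14+10 = 24
ES_Data cleaning = 8; EF_Data cleaning = 8+15 = 23
ES_Analysis = 8; EF_Analysis = 8+9 = 17
ES_Draft manuscript = max(EF_Recruitment=14, EF_Instrument calibration=8, EF_Pilot data=22, EF_Data collection=24, EF_Data cleaning=23, EF_Analysis=17) = 24; EF_Draft manuscript = 24+13 = 37
Expected project duration μ = 37 weeks. Critical path: Literature review → IRB approval → Data collection → Draft manuscript.

Variance along critical path = 1.778 + 7.111 + 7.111 + 5.444 = 21.444
σ = √21.444 = 4.631 weeks

4.63 weeks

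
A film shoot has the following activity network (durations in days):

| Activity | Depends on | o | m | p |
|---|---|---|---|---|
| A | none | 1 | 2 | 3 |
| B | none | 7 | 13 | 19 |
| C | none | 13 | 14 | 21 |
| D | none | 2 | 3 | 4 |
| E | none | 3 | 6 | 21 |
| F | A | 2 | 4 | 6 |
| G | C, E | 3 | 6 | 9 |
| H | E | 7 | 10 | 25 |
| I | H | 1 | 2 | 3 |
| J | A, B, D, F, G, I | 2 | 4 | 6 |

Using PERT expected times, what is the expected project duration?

26 days

te_A = (1 + 4·2 + 3)/6 = 12/6 = 2
te_B = (7 + 4·13 + 19)/6 = 78/6 = 13
te_C = (13 + 4·14 + 21)/6 = 90/6 = 15
te_D = (2 + 4·3 + 4)/6 = 18/6 = 3
te_E = (3 + 4·6 + 21)/6 = 48/6 = 8
te_F = (2 + 4·4 + 6)/6 = 24/6 = 4
te_G = (3 + 4·6 + 9)/6 = 36/6 = 6
te_H = (7 + 4·10 + 25)/6 = 72/6 = 12
te_I = (1 + 4·2 + 3)/6 = 12/6 = 2
te_J = (2 + 4·4 + 6)/6 = 24/6 = 4

Forward pass:
ES_A = 0; EF_A = 2
ES_B = 0; EF_B = 13
ES_C = 0; EF_C = 15
ES_D = 0; EF_D = 3
ES_E = 0; EF_E = 8
ES_F = 2; EF_F = 2+4 = 6
ES_G = max(EF_C=15, EF_E=8) = 15; EF_G = 15+6 = 21
ES_H = 8; EF_H = 8+12 = 20
ES_I = 20; EF_I = 20+2 = 22
ES_J = max(EF_A=2, EF_B=13, EF_D=3, EF_F=6, EF_G=21, EF_I=22) = 22; EF_J = 22+4 = 26
Expected project duration μ = 26 days. Critical path: E → H → I → J.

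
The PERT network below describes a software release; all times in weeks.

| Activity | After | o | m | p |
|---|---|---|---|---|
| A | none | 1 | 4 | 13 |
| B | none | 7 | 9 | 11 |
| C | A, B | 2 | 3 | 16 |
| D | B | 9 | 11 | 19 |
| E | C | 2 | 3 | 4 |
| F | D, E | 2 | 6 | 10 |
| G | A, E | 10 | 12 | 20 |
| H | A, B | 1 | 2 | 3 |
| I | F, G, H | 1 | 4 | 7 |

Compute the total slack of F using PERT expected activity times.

3 weeks

te_A = (1 + 4·4 + 13)/6 = 30/6 = 5
te_B = (7 + 4·9 + 11)/6 = 54/6 = 9
te_C = (2 + 4·3 + 16)/6 = 30/6 = 5
te_D = (9 + 4·11 + 19)/6 = 72/6 = 12
te_E = (2 + 4·3 + 4)/6 = 18/6 = 3
te_F = (2 + 4·6 + 10)/6 = 36/6 = 6
te_G = (10 + 4·12 + 20)/6 = 78/6 = 13
te_H = (1 + 4·2 + 3)/6 = 12/6 = 2
te_I = (1 + 4·4 + 7)/6 = 24/6 = 4

Forward pass:
ES_A = 0; EF_A = 5
ES_B = 0; EF_B = 9
ES_C = max(EF_A=5, EF_B=9) = 9; EF_C = 9+5 = 14
ES_D = 9; EF_D = 9+12 = 21
ES_E = 14; EF_E = 14+3 = 17
ES_F = max(EF_D=21, EF_E=17) = 21; EF_F = 21+6 = 27
ES_G = max(EF_A=5, EF_E=17) = 17; EF_G = 17+13 = 30
ES_H = max(EF_A=5, EF_B=9) = 9; EF_H = 9+2 = 11
ES_I = max(EF_F=27, EF_G=30, EF_H=11) = 30; EF_I = 30+4 = 34
Expected project duration μ = 34 weeks. Critical path: B → C → E → G → I.

Backward pass:
LF_I = 34; LS_I = 34−4 = 30
LF_H = LS_I = 30; LS_H = 30−2 = 28
LF_G = LS_I = 30; LS_G = 30−13 = 17
LF_F = LS_I = 30; LS_F = 30−6 = 24
LF_E = min(LS_F=24, LS_G=17) = 17; LS_E = 17−3 = 14
LF_D = LS_F = 24; LS_D = 24−12 = 12
LF_C = LS_E = 14; LS_C = 14−5 = 9
LF_B = min(LS_C=9, LS_D=12, LS_H=28) = 9; LS_B = 9−9 = 0
LF_A = min(LS_C=9, LS_G=17, LS_H=28) = 9; LS_A = 9−5 = 4
Slack_F = LS_F − ES_F = 24 − 21 = 3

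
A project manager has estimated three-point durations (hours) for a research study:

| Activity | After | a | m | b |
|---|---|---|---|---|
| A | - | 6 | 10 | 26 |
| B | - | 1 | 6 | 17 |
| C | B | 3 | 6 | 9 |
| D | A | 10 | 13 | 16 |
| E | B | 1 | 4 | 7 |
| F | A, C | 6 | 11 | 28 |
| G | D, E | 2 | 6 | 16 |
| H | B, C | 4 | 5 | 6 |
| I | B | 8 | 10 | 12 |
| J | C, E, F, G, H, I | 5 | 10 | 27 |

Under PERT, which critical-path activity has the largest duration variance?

te_A = (6 + 4·10 + 26)/6 = 72/6 = 12; σ²_A = ((26−6)/6)² = 11.111
te_B = (1 + 4·6 + 17)/6 = 42/6 = 7; σ²_B = ((17−1)/6)² = 7.111
te_C = (3 + 4·6 + 9)/6 = 36/6 = 6; σ²_C = ((9−3)/6)² = 1.000
te_D = (10 + 4·13 + 16)/6 = 78/6 = 13; σ²_D = ((16−10)/6)² = 1.000
te_E = (1 + 4·4 + 7)/6 = 24/6 = 4; σ²_E = ((7−1)/6)² = 1.000
te_F = (6 + 4·11 + 28)/6 = 78/6 = 13; σ²_F = ((28−6)/6)² = 13.444
te_G = (2 + 4·6 + 16)/6 = 42/6 = 7; σ²_G = ((16−2)/6)² = 5.444
te_H = (4 + 4·5 + 6)/6 = 30/6 = 5; σ²_H = ((6−4)/6)² = 0.111
te_I = (8 + 4·10 + 12)/6 = 60/6 = 10; σ²_I = ((12−8)/6)² = 0.444
te_J = (5 + 4·10 + 27)/6 = 72/6 = 12; σ²_J = ((27−5)/6)² = 13.444

Forward pass:
ES_A = 0; EF_A = 12
ES_B = 0; EF_B = 7
ES_C = 7; EF_C = 7+6 = 13
ES_D = 12; EF_D = 12+13 = 25
ES_E = 7; EF_E = 7+4 = 11
ES_F = max(EF_A=12, EF_C=13) = 13; EF_F = 13+13 = 26
ES_G = max(EF_D=25, EF_E=11) = 25; EF_G = 25+7 = 32
ES_H = max(EF_B=7, EF_C=13) = 13; EF_H = 13+5 = 18
ES_I = 7; EF_I = 7+10 = 17
ES_J = max(EF_C=13, EF_E=11, EF_F=26, EF_G=32, EF_H=18, EF_I=17) = 32; EF_J = 32+12 = 44
Expected project duration μ = 44 hours. Critical path: A → D → G → J.

Variances on critical path: σ²_A=11.111, σ²_D=1.000, σ²_G=5.444, σ²_J=13.444.
Largest is σ²_J = 13.444.

J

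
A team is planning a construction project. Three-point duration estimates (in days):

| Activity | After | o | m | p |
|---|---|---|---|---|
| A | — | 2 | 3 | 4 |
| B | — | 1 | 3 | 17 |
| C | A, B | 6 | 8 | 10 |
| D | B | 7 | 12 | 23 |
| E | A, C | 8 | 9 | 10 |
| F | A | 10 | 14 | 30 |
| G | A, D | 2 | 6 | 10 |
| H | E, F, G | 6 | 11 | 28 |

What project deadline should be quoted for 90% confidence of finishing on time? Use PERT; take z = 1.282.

44.0 days

te_A = (2 + 4·3 + 4)/6 = 18/6 = 3; σ²_A = ((4−2)/6)² = 0.111
te_B = (1 + 4·3 + 17)/6 = 30/6 = 5; σ²_B = ((17−1)/6)² = 7.111
te_C = (6 + 4·8 + 10)/6 = 48/6 = 8; σ²_C = ((10−6)/6)² = 0.444
te_D = (7 + 4·12 + 23)/6 = 78/6 = 13; σ²_D = ((23−7)/6)² = 7.111
te_E = (8 + 4·9 + 10)/6 = 54/6 = 9; σ²_E = ((10−8)/6)² = 0.111
te_F = (10 + 4·14 + 30)/6 = 96/6 = 16; σ²_F = ((30−10)/6)² = 11.111
te_G = (2 + 4·6 + 10)/6 = 36/6 = 6; σ²_G = ((10−2)/6)² = 1.778
te_H = (6 + 4·11 + 28)/6 = 78/6 = 13; σ²_H = ((28−6)/6)² = 13.444

Forward pass:
ES_A = 0; EF_A = 3
ES_B = 0; EF_B = 5
ES_C = max(EF_A=3, EF_B=5) = 5; EF_C = 5+8 = 13
ES_D = 5; EF_D = 5+13 = 18
ES_E = max(EF_A=3, EF_C=13) = 13; EF_E = 13+9 = 22
ES_F = 3; EF_F = 3+16 = 19
ES_G = max(EF_A=3, EF_D=18) = 18; EF_G = 18+6 = 24
ES_H = max(EF_E=22, EF_F=19, EF_G=24) = 24; EF_H = 24+13 = 37
Expected project duration μ = 37 days. Critical path: B → D → G → H.

Variance along critical path = 7.111 + 7.111 + 1.778 + 13.444 = 29.444; σ = 5.426 days.
D = μ + z·σ = 37 + 1.282·5.426 = 44.0 days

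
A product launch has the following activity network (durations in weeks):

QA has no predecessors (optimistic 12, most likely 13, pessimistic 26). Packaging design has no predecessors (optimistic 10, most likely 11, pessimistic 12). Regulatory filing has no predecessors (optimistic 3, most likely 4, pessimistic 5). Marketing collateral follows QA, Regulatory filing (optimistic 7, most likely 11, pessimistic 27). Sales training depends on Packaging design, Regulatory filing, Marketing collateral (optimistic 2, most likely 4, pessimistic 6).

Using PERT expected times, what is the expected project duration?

te_QA = (12 + 4·13 + 26)/6 = 90/6 = 15
te_Packaging design = (10 + 4·11 + 12)/6 = 66/6 = 11
te_Regulatory filing = (3 + 4·4 + 5)/6 = 24/6 = 4
te_Marketing collateral = (7 + 4·11 + 27)/6 = 78/6 = 13
te_Sales training = (2 + 4·4 + 6)/6 = 24/6 = 4

Forward pass:
ES_QA = 0; EF_QA = 15
ES_Packaging design = 0; EF_Packaging design = 11
ES_Regulatory filing = 0; EF_Regulatory filing = 4
ES_Marketing collateral = max(EF_QA=15, EF_Regulatory filing=4) = 15; EF_Marketing collateral = 15+13 = 28
ES_Sales training = max(EF_Packaging design=11, EF_Regulatory filing=4, EF_Marketing collateral=28) = 28; EF_Sales training = 28+4 = 32
Expected project duration μ = 32 weeks. Critical path: QA → Marketing collateral → Sales training.

32 weeks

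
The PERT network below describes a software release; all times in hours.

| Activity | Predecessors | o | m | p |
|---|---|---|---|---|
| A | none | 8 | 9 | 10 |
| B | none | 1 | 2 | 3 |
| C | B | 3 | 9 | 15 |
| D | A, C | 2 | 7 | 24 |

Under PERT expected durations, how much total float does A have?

2 hours

te_A = (8 + 4·9 + 10)/6 = 54/6 = 9
te_B = (1 + 4·2 + 3)/6 = 12/6 = 2
te_C = (3 + 4·9 + 15)/6 = 54/6 = 9
te_D = (2 + 4·7 + 24)/6 = 54/6 = 9

Forward pass:
ES_A = 0; EF_A = 9
ES_B = 0; EF_B = 2
ES_C = 2; EF_C = 2+9 = 11
ES_D = max(EF_A=9, EF_C=11) = 11; EF_D = 11+9 = 20
Expected project duration μ = 20 hours. Critical path: B → C → D.

Backward pass:
LF_D = 20; LS_D = 20−9 = 11
LF_C = LS_D = 11; LS_C = 11−9 = 2
LF_B = LS_C = 2; LS_B = 2−2 = 0
LF_A = LS_D = 11; LS_A = 11−9 = 2
Slack_A = LS_A − ES_A = 2 − 0 = 2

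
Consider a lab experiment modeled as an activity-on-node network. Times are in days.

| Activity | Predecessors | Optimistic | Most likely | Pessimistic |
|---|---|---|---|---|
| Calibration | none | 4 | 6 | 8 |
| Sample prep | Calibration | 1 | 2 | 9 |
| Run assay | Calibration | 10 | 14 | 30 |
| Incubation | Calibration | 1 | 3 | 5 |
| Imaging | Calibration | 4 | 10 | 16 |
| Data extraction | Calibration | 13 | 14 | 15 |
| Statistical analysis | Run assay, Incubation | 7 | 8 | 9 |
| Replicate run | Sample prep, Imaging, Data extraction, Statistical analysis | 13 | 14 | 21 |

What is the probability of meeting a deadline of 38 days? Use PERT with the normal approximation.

0.028

te_Calibration = (4 + 4·6 + 8)/6 = 36/6 = 6; σ²_Calibration = ((8−4)/6)² = 0.444
te_Sample prep = (1 + 4·2 + 9)/6 = 18/6 = 3; σ²_Sample prep = ((9−1)/6)² = 1.778
te_Run assay = (10 + 4·14 + 30)/6 = 96/6 = 16; σ²_Run assay = ((30−10)/6)² = 11.111
te_Incubation = (1 + 4·3 + 5)/6 = 18/6 = 3; σ²_Incubation = ((5−1)/6)² = 0.444
te_Imaging = (4 + 4·10 + 16)/6 = 60/6 = 10; σ²_Imaging = ((16−4)/6)² = 4.000
te_Data extraction = (13 + 4·14 + 15)/6 = 84/6 = 14; σ²_Data extraction = ((15−13)/6)² = 0.111
te_Statistical analysis = (7 + 4·8 + 9)/6 = 48/6 = 8; σ²_Statistical analysis = ((9−7)/6)² = 0.111
te_Replicate run = (13 + 4·14 + 21)/6 = 90/6 = 15; σ²_Replicate run = ((21−13)/6)² = 1.778

Forward pass:
ES_Calibration = 0; EF_Calibration = 6
ES_Sample prep = 6; EF_Sample prep = 6+3 = 9
ES_Run assay = 6; EF_Run assay = 6+16 = 22
ES_Incubation = 6; EF_Incubation = 6+3 = 9
ES_Imaging = 6; EF_Imaging = 6+10 = 16
ES_Data extraction = 6; EF_Data extraction = 6+14 = 20
ES_Statistical analysis = max(EF_Run assay=22, EF_Incubation=9) = 22; EF_Statistical analysis = 22+8 = 30
ES_Replicate run = max(EF_Sample prep=9, EF_Imaging=16, EF_Data extraction=20, EF_Statistical analysis=30) = 30; EF_Replicate run = 30+15 = 45
Expected project duration μ = 45 days. Critical path: Calibration → Run assay → Statistical analysis → Replicate run.

Variance along critical path = 0.444 + 11.111 + 0.111 + 1.778 = 13.444; σ = √13.444 = 3.667 days.
Z = (38 − 45) / 3.667 = -1.909
P(T ≤ 38) = Φ(-1.909) ≈ 0.028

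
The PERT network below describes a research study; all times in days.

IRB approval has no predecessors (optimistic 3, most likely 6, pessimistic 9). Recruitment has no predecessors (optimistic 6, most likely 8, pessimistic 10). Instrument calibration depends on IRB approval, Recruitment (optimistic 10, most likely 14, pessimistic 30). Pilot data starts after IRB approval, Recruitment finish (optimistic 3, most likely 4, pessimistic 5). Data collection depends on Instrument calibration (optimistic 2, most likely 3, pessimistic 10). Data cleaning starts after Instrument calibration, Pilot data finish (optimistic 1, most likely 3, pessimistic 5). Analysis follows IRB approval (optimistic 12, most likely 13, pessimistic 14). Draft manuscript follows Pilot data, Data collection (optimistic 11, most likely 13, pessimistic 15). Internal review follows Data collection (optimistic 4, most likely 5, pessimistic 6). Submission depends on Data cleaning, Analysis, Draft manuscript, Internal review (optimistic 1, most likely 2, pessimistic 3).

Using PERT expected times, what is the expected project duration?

te_IRB approval = (3 + 4·6 + 9)/6 = 36/6 = 6
te_Recruitment = (6 + 4·8 + 10)/6 = 48/6 = 8
te_Instrument calibration = (10 + 4·14 + 30)/6 = 96/6 = 16
te_Pilot data = (3 + 4·4 + 5)/6 = 24/6 = 4
te_Data collection = (2 + 4·3 + 10)/6 = 24/6 = 4
te_Data cleaning = (1 + 4·3 + 5)/6 = 18/6 = 3
te_Analysis = (12 + 4·13 + 14)/6 = 78/6 = 13
te_Draft manuscript = (11 + 4·13 + 15)/6 = 78/6 = 13
te_Internal review = (4 + 4·5 + 6)/6 = 30/6 = 5
te_Submission = (1 + 4·2 + 3)/6 = 12/6 = 2

Forward pass:
ES_IRB approval = 0; EF_IRB approval = 6
ES_Recruitment = 0; EF_Recruitment = 8
ES_Instrument calibration = max(EF_IRB approval=6, EF_Recruitment=8) = 8; EF_Instrument calibration = 8+16 = 24
ES_Pilot data = max(EF_IRB approval=6, EF_Recruitment=8) = 8; EF_Pilot data = 8+4 = 12
ES_Data collection = 24; EF_Data collection = 24+4 = 28
ES_Data cleaning = max(EF_Instrument calibration=24, EF_Pilot data=12) = 24; EF_Data cleaning = 24+3 = 27
ES_Analysis = 6; EF_Analysis = 6+13 = 19
ES_Draft manuscript = max(EF_Pilot data=12, EF_Data collection=28) = 28; EF_Draft manuscript = 28+13 = 41
ES_Internal review = 28; EF_Internal review = 28+5 = 33
ES_Submission = max(EF_Data cleaning=27, EF_Analysis=19, EF_Draft manuscript=41, EF_Internal review=33) = 41; EF_Submission = 41+2 = 43
Expected project duration μ = 43 days. Critical path: Recruitment → Instrument calibration → Data collection → Draft manuscript → Submission.

43 days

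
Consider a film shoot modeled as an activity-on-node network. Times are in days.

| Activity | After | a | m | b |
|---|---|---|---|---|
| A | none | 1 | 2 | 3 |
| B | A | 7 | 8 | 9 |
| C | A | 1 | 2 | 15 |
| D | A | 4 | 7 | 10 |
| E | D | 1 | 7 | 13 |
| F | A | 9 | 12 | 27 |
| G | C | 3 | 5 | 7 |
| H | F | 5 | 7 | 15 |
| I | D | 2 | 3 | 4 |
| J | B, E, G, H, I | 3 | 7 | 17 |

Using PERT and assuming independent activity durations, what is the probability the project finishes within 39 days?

te_A = (1 + 4·2 + 3)/6 = 12/6 = 2; σ²_A = ((3−1)/6)² = 0.111
te_B = (7 + 4·8 + 9)/6 = 48/6 = 8; σ²_B = ((9−7)/6)² = 0.111
te_C = (1 + 4·2 + 15)/6 = 24/6 = 4; σ²_C = ((15−1)/6)² = 5.444
te_D = (4 + 4·7 + 10)/6 = 42/6 = 7; σ²_D = ((10−4)/6)² = 1.000
te_E = (1 + 4·7 + 13)/6 = 42/6 = 7; σ²_E = ((13−1)/6)² = 4.000
te_F = (9 + 4·12 + 27)/6 = 84/6 = 14; σ²_F = ((27−9)/6)² = 9.000
te_G = (3 + 4·5 + 7)/6 = 30/6 = 5; σ²_G = ((7−3)/6)² = 0.444
te_H = (5 + 4·7 + 15)/6 = 48/6 = 8; σ²_H = ((15−5)/6)² = 2.778
te_I = (2 + 4·3 + 4)/6 = 18/6 = 3; σ²_I = ((4−2)/6)² = 0.111
te_J = (3 + 4·7 + 17)/6 = 48/6 = 8; σ²_J = ((17−3)/6)² = 5.444

Forward pass:
ES_A = 0; EF_A = 2
ES_B = 2; EF_B = 2+8 = 10
ES_C = 2; EF_C = 2+4 = 6
ES_D = 2; EF_D = 2+7 = 9
ES_E = 9; EF_E = 9+7 = 16
ES_F = 2; EF_F = 2+14 = 16
ES_G = 6; EF_G = 6+5 = 11
ES_H = 16; EF_H = 16+8 = 24
ES_I = 9; EF_I = 9+3 = 12
ES_J = max(EF_B=10, EF_E=16, EF_G=11, EF_H=24, EF_I=12) = 24; EF_J = 24+8 = 32
Expected project duration μ = 32 days. Critical path: A → F → H → J.

Variance along critical path = 0.111 + 9.000 + 2.778 + 5.444 = 17.333; σ = √17.333 = 4.163 days.
Z = (39 − 32) / 4.163 = 1.681
P(T ≤ 39) = Φ(1.681) ≈ 0.954

0.954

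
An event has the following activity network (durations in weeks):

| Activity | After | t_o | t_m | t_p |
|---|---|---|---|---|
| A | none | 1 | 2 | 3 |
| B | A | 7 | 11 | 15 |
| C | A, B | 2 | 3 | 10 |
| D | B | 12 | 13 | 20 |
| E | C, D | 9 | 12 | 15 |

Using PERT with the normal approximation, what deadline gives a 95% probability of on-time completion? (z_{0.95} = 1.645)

te_A = (1 + 4·2 + 3)/6 = 12/6 = 2; σ²_A = ((3−1)/6)² = 0.111
te_B = (7 + 4·11 + 15)/6 = 66/6 = 11; σ²_B = ((15−7)/6)² = 1.778
te_C = (2 + 4·3 + 10)/6 = 24/6 = 4; σ²_C = ((10−2)/6)² = 1.778
te_D = (12 + 4·13 + 20)/6 = 84/6 = 14; σ²_D = ((20−12)/6)² = 1.778
te_E = (9 + 4·12 + 15)/6 = 72/6 = 12; σ²_E = ((15−9)/6)² = 1.000

Forward pass:
ES_A = 0; EF_A = 2
ES_B = 2; EF_B = 2+11 = 13
ES_C = max(EF_A=2, EF_B=13) = 13; EF_C = 13+4 = 17
ES_D = 13; EF_D = 13+14 = 27
ES_E = max(EF_C=17, EF_D=27) = 27; EF_E = 27+12 = 39
Expected project duration μ = 39 weeks. Critical path: A → B → D → E.

Variance along critical path = 0.111 + 1.778 + 1.778 + 1.000 = 4.667; σ = 2.160 weeks.
D = μ + z·σ = 39 + 1.645·2.160 = 42.6 weeks

42.6 weeks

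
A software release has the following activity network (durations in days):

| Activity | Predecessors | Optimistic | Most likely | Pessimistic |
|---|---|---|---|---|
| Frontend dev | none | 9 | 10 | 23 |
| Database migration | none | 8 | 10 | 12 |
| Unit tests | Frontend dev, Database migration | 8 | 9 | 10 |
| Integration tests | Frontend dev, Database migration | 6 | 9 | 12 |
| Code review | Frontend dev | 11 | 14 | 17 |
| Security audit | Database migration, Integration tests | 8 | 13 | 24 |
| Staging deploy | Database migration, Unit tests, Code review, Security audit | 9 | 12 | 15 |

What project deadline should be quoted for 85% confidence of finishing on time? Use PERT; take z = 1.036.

51.0 days

te_Frontend dev = (9 + 4·10 + 23)/6 = 72/6 = 12; σ²_Frontend dev = ((23−9)/6)² = 5.444
te_Database migration = (8 + 4·10 + 12)/6 = 60/6 = 10; σ²_Database migration = ((12−8)/6)² = 0.444
te_Unit tests = (8 + 4·9 + 10)/6 = 54/6 = 9; σ²_Unit tests = ((10−8)/6)² = 0.111
te_Integration tests = (6 + 4·9 + 12)/6 = 54/6 = 9; σ²_Integration tests = ((12−6)/6)² = 1.000
te_Code review = (11 + 4·14 + 17)/6 = 84/6 = 14; σ²_Code review = ((17−11)/6)² = 1.000
te_Security audit = (8 + 4·13 + 24)/6 = 84/6 = 14; σ²_Security audit = ((24−8)/6)² = 7.111
te_Staging deploy = (9 + 4·12 + 15)/6 = 72/6 = 12; σ²_Staging deploy = ((15−9)/6)² = 1.000

Forward pass:
ES_Frontend dev = 0; EF_Frontend dev = 12
ES_Database migration = 0; EF_Database migration = 10
ES_Unit tests = max(EF_Frontend dev=12, EF_Database migration=10) = 12; EF_Unit tests = 12+9 = 21
ES_Integration tests = max(EF_Frontend dev=12, EF_Database migration=10) = 12; EF_Integration tests = 12+9 = 21
ES_Code review = 12; EF_Code review = 12+14 = 26
ES_Security audit = max(EF_Database migration=10, EF_Integration tests=21) = 21; EF_Security audit = 21+14 = 35
ES_Staging deploy = max(EF_Database migration=10, EF_Unit tests=21, EF_Code review=26, EF_Security audit=35) = 35; EF_Staging deploy = 35+12 = 47
Expected project duration μ = 47 days. Critical path: Frontend dev → Integration tests → Security audit → Staging deploy.

Variance along critical path = 5.444 + 1.000 + 7.111 + 1.000 = 14.556; σ = 3.815 days.
D = μ + z·σ = 47 + 1.036·3.815 = 51.0 days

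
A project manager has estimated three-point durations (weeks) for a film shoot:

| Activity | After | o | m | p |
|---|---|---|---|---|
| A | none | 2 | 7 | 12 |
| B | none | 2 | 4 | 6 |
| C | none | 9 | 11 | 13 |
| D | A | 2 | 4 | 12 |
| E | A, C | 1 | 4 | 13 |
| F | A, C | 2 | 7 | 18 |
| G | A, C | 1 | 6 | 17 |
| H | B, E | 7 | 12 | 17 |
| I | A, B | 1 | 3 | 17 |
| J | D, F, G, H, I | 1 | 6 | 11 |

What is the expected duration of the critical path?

34 weeks

te_A = (2 + 4·7 + 12)/6 = 42/6 = 7
te_B = (2 + 4·4 + 6)/6 = 24/6 = 4
te_C = (9 + 4·11 + 13)/6 = 66/6 = 11
te_D = (2 + 4·4 + 12)/6 = 30/6 = 5
te_E = (1 + 4·4 + 13)/6 = 30/6 = 5
te_F = (2 + 4·7 + 18)/6 = 48/6 = 8
te_G = (1 + 4·6 + 17)/6 = 42/6 = 7
te_H = (7 + 4·12 + 17)/6 = 72/6 = 12
te_I = (1 + 4·3 + 17)/6 = 30/6 = 5
te_J = (1 + 4·6 + 11)/6 = 36/6 = 6

Forward pass:
ES_A = 0; EF_A = 7
ES_B = 0; EF_B = 4
ES_C = 0; EF_C = 11
ES_D = 7; EF_D = 7+5 = 12
ES_E = max(EF_A=7, EF_C=11) = 11; EF_E = 11+5 = 16
ES_F = max(EF_A=7, EF_C=11) = 11; EF_F = 11+8 = 19
ES_G = max(EF_A=7, EF_C=11) = 11; EF_G = 11+7 = 18
ES_H = max(EF_B=4, EF_E=16) = 16; EF_H = 16+12 = 28
ES_I = max(EF_A=7, EF_B=4) = 7; EF_I = 7+5 = 12
ES_J = max(EF_D=12, EF_F=19, EF_G=18, EF_H=28, EF_I=12) = 28; EF_J = 28+6 = 34
Expected project duration μ = 34 weeks. Critical path: C → E → H → J.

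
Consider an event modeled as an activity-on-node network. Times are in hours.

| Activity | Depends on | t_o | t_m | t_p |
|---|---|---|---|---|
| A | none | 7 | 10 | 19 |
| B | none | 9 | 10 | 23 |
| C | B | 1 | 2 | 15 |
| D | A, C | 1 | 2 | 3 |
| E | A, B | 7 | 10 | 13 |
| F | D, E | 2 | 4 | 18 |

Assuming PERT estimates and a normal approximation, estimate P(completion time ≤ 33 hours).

te_A = (7 + 4·10 + 19)/6 = 66/6 = 11; σ²_A = ((19−7)/6)² = 4.000
te_B = (9 + 4·10 + 23)/6 = 72/6 = 12; σ²_B = ((23−9)/6)² = 5.444
te_C = (1 + 4·2 + 15)/6 = 24/6 = 4; σ²_C = ((15−1)/6)² = 5.444
te_D = (1 + 4·2 + 3)/6 = 12/6 = 2; σ²_D = ((3−1)/6)² = 0.111
te_E = (7 + 4·10 + 13)/6 = 60/6 = 10; σ²_E = ((13−7)/6)² = 1.000
te_F = (2 + 4·4 + 18)/6 = 36/6 = 6; σ²_F = ((18−2)/6)² = 7.111

Forward pass:
ES_A = 0; EF_A = 11
ES_B = 0; EF_B = 12
ES_C = 12; EF_C = 12+4 = 16
ES_D = max(EF_A=11, EF_C=16) = 16; EF_D = 16+2 = 18
ES_E = max(EF_A=11, EF_B=12) = 12; EF_E = 12+10 = 22
ES_F = max(EF_D=18, EF_E=22) = 22; EF_F = 22+6 = 28
Expected project duration μ = 28 hours. Critical path: B → E → F.

Variance along critical path = 5.444 + 1.000 + 7.111 = 13.556; σ = √13.556 = 3.682 hours.
Z = (33 − 28) / 3.682 = 1.358
P(T ≤ 33) = Φ(1.358) ≈ 0.913

0.913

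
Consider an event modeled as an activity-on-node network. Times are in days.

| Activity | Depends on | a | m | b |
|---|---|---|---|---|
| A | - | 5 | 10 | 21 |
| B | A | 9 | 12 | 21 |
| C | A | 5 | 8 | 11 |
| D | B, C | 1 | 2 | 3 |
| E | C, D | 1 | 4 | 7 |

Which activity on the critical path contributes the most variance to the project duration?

te_A = (5 + 4·10 + 21)/6 = 66/6 = 11; σ²_A = ((21−5)/6)² = 7.111
te_B = (9 + 4·12 + 21)/6 = 78/6 = 13; σ²_B = ((21−9)/6)² = 4.000
te_C = (5 + 4·8 + 11)/6 = 48/6 = 8; σ²_C = ((11−5)/6)² = 1.000
te_D = (1 + 4·2 + 3)/6 = 12/6 = 2; σ²_D = ((3−1)/6)² = 0.111
te_E = (1 + 4·4 + 7)/6 = 24/6 = 4; σ²_E = ((7−1)/6)² = 1.000

Forward pass:
ES_A = 0; EF_A = 11
ES_B = 11; EF_B = 11+13 = 24
ES_C = 11; EF_C = 11+8 = 19
ES_D = max(EF_B=24, EF_C=19) = 24; EF_D = 24+2 = 26
ES_E = max(EF_C=19, EF_D=26) = 26; EF_E = 26+4 = 30
Expected project duration μ = 30 days. Critical path: A → B → D → E.

Variances on critical path: σ²_A=7.111, σ²_B=4.000, σ²_D=0.111, σ²_E=1.000.
Largest is σ²_A = 7.111.

A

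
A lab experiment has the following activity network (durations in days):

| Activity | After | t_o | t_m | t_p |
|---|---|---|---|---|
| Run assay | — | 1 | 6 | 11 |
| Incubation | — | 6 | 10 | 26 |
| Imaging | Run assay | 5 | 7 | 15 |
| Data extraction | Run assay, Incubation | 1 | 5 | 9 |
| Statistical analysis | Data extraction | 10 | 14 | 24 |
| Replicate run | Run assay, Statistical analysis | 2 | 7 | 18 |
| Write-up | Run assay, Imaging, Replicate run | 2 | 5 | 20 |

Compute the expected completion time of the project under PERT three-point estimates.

te_Run assay = (1 + 4·6 + 11)/6 = 36/6 = 6
te_Incubation = (6 + 4·10 + 26)/6 = 72/6 = 12
te_Imaging = (5 + 4·7 + 15)/6 = 48/6 = 8
te_Data extraction = (1 + 4·5 + 9)/6 = 30/6 = 5
te_Statistical analysis = (10 + 4·14 + 24)/6 = 90/6 = 15
te_Replicate run = (2 + 4·7 + 18)/6 = 48/6 = 8
te_Write-up = (2 + 4·5 + 20)/6 = 42/6 = 7

Forward pass:
ES_Run assay = 0; EF_Run assay = 6
ES_Incubation = 0; EF_Incubation = 12
ES_Imaging = 6; EF_Imaging = 6+8 = 14
ES_Data extraction = max(EF_Run assay=6, EF_Incubation=12) = 12; EF_Data extraction = 12+5 = 17
ES_Statistical analysis = 17; EF_Statistical analysis = 17+15 = 32
ES_Replicate run = max(EF_Run assay=6, EF_Statistical analysis=32) = 32; EF_Replicate run = 32+8 = 40
ES_Write-up = max(EF_Run assay=6, EF_Imaging=14, EF_Replicate run=40) = 40; EF_Write-up = 40+7 = 47
Expected project duration μ = 47 days. Critical path: Incubation → Data extraction → Statistical analysis → Replicate run → Write-up.

47 days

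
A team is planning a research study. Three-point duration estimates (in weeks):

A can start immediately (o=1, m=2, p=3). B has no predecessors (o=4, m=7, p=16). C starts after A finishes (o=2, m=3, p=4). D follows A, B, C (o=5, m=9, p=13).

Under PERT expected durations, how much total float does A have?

te_A = (1 + 4·2 + 3)/6 = 12/6 = 2
te_B = (4 + 4·7 + 16)/6 = 48/6 = 8
te_C = (2 + 4·3 + 4)/6 = 18/6 = 3
te_D = (5 + 4·9 + 13)/6 = 54/6 = 9

Forward pass:
ES_A = 0; EF_A = 2
ES_B = 0; EF_B = 8
ES_C = 2; EF_C = 2+3 = 5
ES_D = max(EF_A=2, EF_B=8, EF_C=5) = 8; EF_D = 8+9 = 17
Expected project duration μ = 17 weeks. Critical path: B → D.

Backward pass:
LF_D = 17; LS_D = 17−9 = 8
LF_C = LS_D = 8; LS_C = 8−3 = 5
LF_B = LS_D = 8; LS_B = 8−8 = 0
LF_A = min(LS_C=5, LS_D=8) = 5; LS_A = 5−2 = 3
Slack_A = LS_A − ES_A = 3 − 0 = 3

3 weeks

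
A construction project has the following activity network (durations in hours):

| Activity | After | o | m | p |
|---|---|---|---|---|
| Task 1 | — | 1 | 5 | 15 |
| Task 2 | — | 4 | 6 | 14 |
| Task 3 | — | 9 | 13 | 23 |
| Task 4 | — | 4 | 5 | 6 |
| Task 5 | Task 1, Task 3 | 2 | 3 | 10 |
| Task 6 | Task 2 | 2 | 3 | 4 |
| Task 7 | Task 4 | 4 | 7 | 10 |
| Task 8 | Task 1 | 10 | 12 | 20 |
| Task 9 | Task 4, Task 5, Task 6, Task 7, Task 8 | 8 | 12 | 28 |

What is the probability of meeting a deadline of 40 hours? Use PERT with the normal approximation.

te_Task 1 = (1 + 4·5 + 15)/6 = 36/6 = 6; σ²_Task 1 = ((15−1)/6)² = 5.444
te_Task 2 = (4 + 4·6 + 14)/6 = 42/6 = 7; σ²_Task 2 = ((14−4)/6)² = 2.778
te_Task 3 = (9 + 4·13 + 23)/6 = 84/6 = 14; σ²_Task 3 = ((23−9)/6)² = 5.444
te_Task 4 = (4 + 4·5 + 6)/6 = 30/6 = 5; σ²_Task 4 = ((6−4)/6)² = 0.111
te_Task 5 = (2 + 4·3 + 10)/6 = 24/6 = 4; σ²_Task 5 = ((10−2)/6)² = 1.778
te_Task 6 = (2 + 4·3 + 4)/6 = 18/6 = 3; σ²_Task 6 = ((4−2)/6)² = 0.111
te_Task 7 = (4 + 4·7 + 10)/6 = 42/6 = 7; σ²_Task 7 = ((10−4)/6)² = 1.000
te_Task 8 = (10 + 4·12 + 20)/6 = 78/6 = 13; σ²_Task 8 = ((20−10)/6)² = 2.778
te_Task 9 = (8 + 4·12 + 28)/6 = 84/6 = 14; σ²_Task 9 = ((28−8)/6)² = 11.111

Forward pass:
ES_Task 1 = 0; EF_Task 1 = 6
ES_Task 2 = 0; EF_Task 2 = 7
ES_Task 3 = 0; EF_Task 3 = 14
ES_Task 4 = 0; EF_Task 4 = 5
ES_Task 5 = max(EF_Task 1=6, EF_Task 3=14) = 14; EF_Task 5 = 14+4 = 18
ES_Task 6 = 7; EF_Task 6 = 7+3 = 10
ES_Task 7 = 5; EF_Task 7 = 5+7 = 12
ES_Task 8 = 6; EF_Task 8 = 6+13 = 19
ES_Task 9 = max(EF_Task 4=5, EF_Task 5=18, EF_Task 6=10, EF_Task 7=12, EF_Task 8=19) = 19; EF_Task 9 = 19+14 = 33
Expected project duration μ = 33 hours. Critical path: Task 1 → Task 8 → Task 9.

Variance along critical path = 5.444 + 2.778 + 11.111 = 19.333; σ = √19.333 = 4.397 hours.
Z = (40 − 33) / 4.397 = 1.592
P(T ≤ 40) = Φ(1.592) ≈ 0.944

0.944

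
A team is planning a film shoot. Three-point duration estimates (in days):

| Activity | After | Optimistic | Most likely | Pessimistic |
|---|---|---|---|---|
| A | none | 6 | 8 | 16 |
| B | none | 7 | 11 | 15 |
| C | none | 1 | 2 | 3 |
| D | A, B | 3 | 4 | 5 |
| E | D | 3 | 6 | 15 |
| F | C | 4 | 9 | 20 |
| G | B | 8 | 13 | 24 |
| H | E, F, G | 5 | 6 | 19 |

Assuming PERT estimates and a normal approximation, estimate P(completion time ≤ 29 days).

te_A = (6 + 4·8 + 16)/6 = 54/6 = 9; σ²_A = ((16−6)/6)² = 2.778
te_B = (7 + 4·11 + 15)/6 = 66/6 = 11; σ²_B = ((15−7)/6)² = 1.778
te_C = (1 + 4·2 + 3)/6 = 12/6 = 2; σ²_C = ((3−1)/6)² = 0.111
te_D = (3 + 4·4 + 5)/6 = 24/6 = 4; σ²_D = ((5−3)/6)² = 0.111
te_E = (3 + 4·6 + 15)/6 = 42/6 = 7; σ²_E = ((15−3)/6)² = 4.000
te_F = (4 + 4·9 + 20)/6 = 60/6 = 10; σ²_F = ((20−4)/6)² = 7.111
te_G = (8 + 4·13 + 24)/6 = 84/6 = 14; σ²_G = ((24−8)/6)² = 7.111
te_H = (5 + 4·6 + 19)/6 = 48/6 = 8; σ²_H = ((19−5)/6)² = 5.444

Forward pass:
ES_A = 0; EF_A = 9
ES_B = 0; EF_B = 11
ES_C = 0; EF_C = 2
ES_D = max(EF_A=9, EF_B=11) = 11; EF_D = 11+4 = 15
ES_E = 15; EF_E = 15+7 = 22
ES_F = 2; EF_F = 2+10 = 12
ES_G = 11; EF_G = 11+14 = 25
ES_H = max(EF_E=22, EF_F=12, EF_G=25) = 25; EF_H = 25+8 = 33
Expected project duration μ = 33 days. Critical path: B → G → H.

Variance along critical path = 1.778 + 7.111 + 5.444 = 14.333; σ = √14.333 = 3.786 days.
Z = (29 − 33) / 3.786 = -1.057
P(T ≤ 29) = Φ(-1.057) ≈ 0.145

0.145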